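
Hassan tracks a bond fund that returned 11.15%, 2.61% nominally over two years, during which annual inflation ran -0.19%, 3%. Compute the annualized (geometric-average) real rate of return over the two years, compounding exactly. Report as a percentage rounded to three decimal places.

Nominal growth factor = 1.1115 × 1.0261 = 1.14051015
Price-level growth factor = 0.9981 × 1.0300 = 1.02804300
Real growth factor = 1.14051015 / 1.02804300 = 1.10939927
Annualized real rate = 1.10939927^(1/2) − 1 = 5.3280% → 5.328%.

5.328%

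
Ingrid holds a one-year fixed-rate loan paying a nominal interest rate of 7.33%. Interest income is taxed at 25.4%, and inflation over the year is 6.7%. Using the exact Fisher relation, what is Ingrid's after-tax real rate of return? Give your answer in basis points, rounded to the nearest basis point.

After-tax nominal return = 7.33% × (1 − 0.254) = 5.46818%.
1 + r = 1.0546818 / 1.06700 = 0.988455
After-tax real rate = 0.988455 − 1 → -115 basis points.

-115 basis points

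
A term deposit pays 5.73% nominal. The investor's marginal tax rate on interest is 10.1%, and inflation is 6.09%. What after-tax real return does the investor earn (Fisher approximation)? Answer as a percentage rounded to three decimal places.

After-tax nominal return = 5.73% × (1 − 0.101) = 5.15127%.
r ≈ 5.15127% − 6.09% → -0.939%.

-0.939%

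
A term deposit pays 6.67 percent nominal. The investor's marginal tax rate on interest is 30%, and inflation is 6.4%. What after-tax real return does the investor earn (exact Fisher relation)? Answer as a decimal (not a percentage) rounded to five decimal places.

-0.01627

After-tax nominal return = 6.67% × (1 − 0.3) = 4.6690%.
1 + r = 1.04669 / 1.06400 = 0.983731
After-tax real rate = 0.983731 − 1 → -0.01627.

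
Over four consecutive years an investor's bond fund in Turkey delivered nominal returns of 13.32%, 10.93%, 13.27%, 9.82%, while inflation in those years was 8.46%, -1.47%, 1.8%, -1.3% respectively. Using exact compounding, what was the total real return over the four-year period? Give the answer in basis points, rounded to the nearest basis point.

4563 basis points

Compound the nominal returns: 1.1332 × 1.1093 × 1.1327 × 1.0982 = 1.563695.
Compound inflation: 1.0846 × 0.9853 × 1.0180 × 0.9870 = 1.073750.
Deflate: 1.563695 / 1.073750 = 1.456293.
Total real return = 1.456293 − 1 → 4563 basis points.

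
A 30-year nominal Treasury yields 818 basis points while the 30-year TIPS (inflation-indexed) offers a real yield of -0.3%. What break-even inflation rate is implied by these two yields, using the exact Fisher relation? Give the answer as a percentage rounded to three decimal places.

8.506%

(1 + π) = (1 + i)/(1 + r) = 1.08180 / 0.99700 = 1.0850552
Break-even inflation = 1.0850552 − 1 → 8.506%.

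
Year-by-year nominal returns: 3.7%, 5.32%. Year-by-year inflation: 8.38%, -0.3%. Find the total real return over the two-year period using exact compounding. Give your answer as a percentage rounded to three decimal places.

1.075%

Nominal growth factor = 1.0370 × 1.0532 = 1.092168
Price-level growth factor = 1.0838 × 0.9970 = 1.080549
Real growth factor = 1.092168 / 1.080549 = 1.010754
Total real return = 1.010754 − 1 → 1.075%.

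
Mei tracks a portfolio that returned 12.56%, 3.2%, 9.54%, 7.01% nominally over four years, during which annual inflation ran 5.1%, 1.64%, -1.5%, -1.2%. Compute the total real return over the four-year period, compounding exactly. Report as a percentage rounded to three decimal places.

Nominal growth factor = 1.1256 × 1.0320 × 1.0954 × 1.0701 = 1.361636
Price-level growth factor = 1.0510 × 1.0164 × 0.9850 × 0.9880 = 1.039586
Real growth factor = 1.361636 / 1.039586 = 1.309786
Total real return = 1.309786 − 1 → 30.979%.

30.979%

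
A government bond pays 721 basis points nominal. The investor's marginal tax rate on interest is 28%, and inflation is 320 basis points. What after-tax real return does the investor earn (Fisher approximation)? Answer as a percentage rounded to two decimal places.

After-tax nominal return = 7.21% × (1 − 0.28) = 5.1912%.
r ≈ 5.1912% − 3.2% → 1.99%.

1.99%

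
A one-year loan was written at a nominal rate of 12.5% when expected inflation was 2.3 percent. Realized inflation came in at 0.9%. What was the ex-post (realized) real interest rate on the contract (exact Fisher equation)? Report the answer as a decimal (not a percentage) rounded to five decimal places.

Ex-post: (1 + 0.1250)/(1 + 0.0090) − 1 = 11.49653%
So the realized real rate is 0.11497.

0.11497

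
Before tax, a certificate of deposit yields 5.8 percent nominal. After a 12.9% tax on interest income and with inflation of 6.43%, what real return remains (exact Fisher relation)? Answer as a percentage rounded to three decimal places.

After-tax nominal return = 5.8% × (1 − 0.129) = 5.0518%.
1 + r = 1.050518 / 1.06430 = 0.987051
After-tax real rate = 0.987051 − 1 → -1.295%.

-1.295%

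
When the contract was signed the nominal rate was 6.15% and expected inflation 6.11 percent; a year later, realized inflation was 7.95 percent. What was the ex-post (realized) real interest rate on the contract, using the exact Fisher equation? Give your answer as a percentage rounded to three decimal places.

-1.667%

Ex-post: (1 + 0.0615)/(1 + 0.0795) − 1 = -1.6674%
So the realized real rate is -1.667%.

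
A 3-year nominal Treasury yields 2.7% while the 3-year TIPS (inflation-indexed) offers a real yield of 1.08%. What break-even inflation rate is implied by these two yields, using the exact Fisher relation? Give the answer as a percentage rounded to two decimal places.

1.60%

(1 + π) = (1 + i)/(1 + r) = 1.02700 / 1.01080 = 1.016027
Break-even inflation = 1.016027 − 1 → 1.60%.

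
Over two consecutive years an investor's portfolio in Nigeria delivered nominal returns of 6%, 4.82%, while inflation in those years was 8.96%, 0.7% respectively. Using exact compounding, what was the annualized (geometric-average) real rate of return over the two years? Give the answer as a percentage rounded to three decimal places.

0.630%

Compound the nominal returns: 1.0600 × 1.0482 = 1.11109200.
Compound inflation: 1.0896 × 1.0070 = 1.09722720.
Deflate: 1.11109200 / 1.09722720 = 1.01263622.
Annualized real rate = 1.01263622^(1/2) − 1 = 0.6298% → 0.630%.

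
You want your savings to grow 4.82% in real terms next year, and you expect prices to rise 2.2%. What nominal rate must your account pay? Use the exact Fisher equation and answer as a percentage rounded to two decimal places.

7.13%

(1 + i) = (1 + r)(1 + π) = 1.04820 × 1.02200 = 1.0712604
i = 1.0712604 − 1, so the required nominal rate is 7.13%.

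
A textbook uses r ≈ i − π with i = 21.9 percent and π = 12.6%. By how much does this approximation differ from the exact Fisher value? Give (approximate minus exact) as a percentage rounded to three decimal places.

1.041%

Approximate: r ≈ 21.900% − 12.600% = 9.3000%
Exact: (1 + 0.2190)/(1 + 0.1260) − 1 = 8.2593%
Error = 9.3000% − 8.2593% = 1.0407% → 1.041%.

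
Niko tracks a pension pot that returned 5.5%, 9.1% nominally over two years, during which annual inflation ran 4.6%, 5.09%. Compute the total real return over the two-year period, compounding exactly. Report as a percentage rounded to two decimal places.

4.71%

Nominal growth factor = 1.0550 × 1.0910 = 1.151005
Price-level growth factor = 1.0460 × 1.0509 = 1.099241
Real growth factor = 1.151005 / 1.099241 = 1.047090
Total real return = 1.047090 − 1 → 4.71%.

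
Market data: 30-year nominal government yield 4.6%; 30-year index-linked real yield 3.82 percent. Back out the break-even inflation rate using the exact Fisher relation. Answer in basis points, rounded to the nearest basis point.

(1 + π) = (1 + i)/(1 + r) = 1.04600 / 1.03820 = 1.007513
Break-even inflation = 1.007513 − 1 → 75 basis points.

75 basis points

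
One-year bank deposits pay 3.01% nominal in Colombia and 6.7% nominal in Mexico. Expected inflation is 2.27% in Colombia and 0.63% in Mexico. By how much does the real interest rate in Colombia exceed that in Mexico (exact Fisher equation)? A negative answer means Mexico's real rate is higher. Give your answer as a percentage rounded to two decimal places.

-5.31%

Colombia: (1 + 0.0301)/(1 + 0.0227) − 1 = 0.7236%
Mexico: (1 + 0.0670)/(1 + 0.0063) − 1 = 6.0320%
Differential = 0.7236% − 6.0320% = -5.3084% → -5.31%.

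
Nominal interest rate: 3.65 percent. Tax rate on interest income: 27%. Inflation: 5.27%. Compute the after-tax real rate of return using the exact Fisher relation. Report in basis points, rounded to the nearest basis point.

After-tax nominal return = 3.65% × (1 − 0.27) = 2.6645%.
1 + r = 1.026645 / 1.05270 = 0.975249
After-tax real rate = 0.975249 − 1 → -248 basis points.

-248 basis points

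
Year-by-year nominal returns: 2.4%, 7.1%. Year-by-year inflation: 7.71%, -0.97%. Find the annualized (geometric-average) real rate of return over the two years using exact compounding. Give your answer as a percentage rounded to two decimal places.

Nominal growth factor = 1.0240 × 1.0710 = 1.09670400
Price-level growth factor = 1.0771 × 0.9903 = 1.06665213
Real growth factor = 1.09670400 / 1.06665213 = 1.02817401
Annualized real rate = 1.02817401^(1/2) − 1 = 1.3989% → 1.40%.

1.40%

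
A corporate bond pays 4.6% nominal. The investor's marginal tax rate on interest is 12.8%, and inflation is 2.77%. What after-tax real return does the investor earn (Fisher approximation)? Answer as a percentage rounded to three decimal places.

After-tax nominal return = 4.6% × (1 − 0.128) = 4.0112%.
r ≈ 4.0112% − 2.77% → 1.241%.

1.241%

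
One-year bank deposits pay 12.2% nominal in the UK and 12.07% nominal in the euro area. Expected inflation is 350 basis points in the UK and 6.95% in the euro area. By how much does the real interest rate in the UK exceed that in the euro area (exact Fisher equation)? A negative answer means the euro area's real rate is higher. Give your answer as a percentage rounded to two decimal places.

3.62%

The UK: (1 + 0.1220)/(1 + 0.0350) − 1 = 8.4058%
The euro area: (1 + 0.1207)/(1 + 0.0695) − 1 = 4.7873%
Differential = 8.4058% − 4.7873% = 3.6185% → 3.62%.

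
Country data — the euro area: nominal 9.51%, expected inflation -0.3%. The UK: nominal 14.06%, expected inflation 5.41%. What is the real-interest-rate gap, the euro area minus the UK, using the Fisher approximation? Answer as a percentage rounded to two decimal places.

1.16%

The euro area: 9.51% − (-0.3%) = 9.810%
The UK: 14.06% − 5.41% = 8.650%
Differential = 1.160% → 1.16%.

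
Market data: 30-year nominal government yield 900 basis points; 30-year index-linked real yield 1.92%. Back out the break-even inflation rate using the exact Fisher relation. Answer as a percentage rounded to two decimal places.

(1 + π) = (1 + i)/(1 + r) = 1.09000 / 1.01920 = 1.069466
Break-even inflation = 1.069466 − 1 → 6.95%.

6.95%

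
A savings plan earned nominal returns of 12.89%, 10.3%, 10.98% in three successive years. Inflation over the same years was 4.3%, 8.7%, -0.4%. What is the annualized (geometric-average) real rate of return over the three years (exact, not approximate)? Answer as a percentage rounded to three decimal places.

6.963%

Nominal growth factor = 1.1289 × 1.1030 × 1.1098 = 1.38189710
Price-level growth factor = 1.0430 × 1.0870 × 0.9960 = 1.12920604
Real growth factor = 1.38189710 / 1.12920604 = 1.22377764
Annualized real rate = 1.22377764^(1/3) − 1 = 6.9631% → 6.963%.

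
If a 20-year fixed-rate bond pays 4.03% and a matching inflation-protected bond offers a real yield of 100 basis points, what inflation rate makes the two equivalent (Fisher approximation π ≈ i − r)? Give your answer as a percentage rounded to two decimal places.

π ≈ i − r = 4.03% − 1% → 3.03%.

3.03%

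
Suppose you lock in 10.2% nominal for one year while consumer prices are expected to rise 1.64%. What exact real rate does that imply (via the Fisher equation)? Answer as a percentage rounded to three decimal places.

By the Fisher equation, 1 + r = (1 + i)/(1 + π).
1 + r = 1.10200 / 1.01640 = 1.084219
r = 1.084219 − 1 = 8.4219%, i.e. 8.422%.

8.422%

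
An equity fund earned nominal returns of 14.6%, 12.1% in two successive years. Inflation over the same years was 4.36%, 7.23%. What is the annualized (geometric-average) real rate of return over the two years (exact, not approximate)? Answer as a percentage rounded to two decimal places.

7.14%

Nominal growth factor = 1.1460 × 1.1210 = 1.28466600
Price-level growth factor = 1.0436 × 1.0723 = 1.11905228
Real growth factor = 1.28466600 / 1.11905228 = 1.14799462
Annualized real rate = 1.14799462^(1/2) − 1 = 7.1445% → 7.14%.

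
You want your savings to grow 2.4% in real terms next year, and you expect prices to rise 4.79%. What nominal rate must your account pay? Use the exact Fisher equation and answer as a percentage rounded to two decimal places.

7.30%

(1 + i) = (1 + r)(1 + π) = 1.02400 × 1.04790 = 1.0730496
i = 1.0730496 − 1, so the required nominal rate is 7.30%.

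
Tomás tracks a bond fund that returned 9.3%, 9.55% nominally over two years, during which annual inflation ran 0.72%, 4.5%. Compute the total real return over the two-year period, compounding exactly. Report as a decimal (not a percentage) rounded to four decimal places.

0.1376

Nominal growth factor = 1.0930 × 1.0955 = 1.197382
Price-level growth factor = 1.0072 × 1.0450 = 1.052524
Real growth factor = 1.197382 / 1.052524 = 1.137629
Total real return = 1.137629 − 1 → 0.1376.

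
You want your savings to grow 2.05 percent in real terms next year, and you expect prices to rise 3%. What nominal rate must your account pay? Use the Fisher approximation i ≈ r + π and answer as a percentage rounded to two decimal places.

5.05%

i ≈ r + π = 2.05% + 3% = 5.05%.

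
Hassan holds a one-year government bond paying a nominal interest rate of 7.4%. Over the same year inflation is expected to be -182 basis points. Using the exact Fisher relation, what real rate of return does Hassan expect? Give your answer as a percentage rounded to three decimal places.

9.391%

1 + r = 1.07400 / 0.98180 = 1.093909
r = 1.093909 − 1 = 9.3909%, i.e. 9.391%.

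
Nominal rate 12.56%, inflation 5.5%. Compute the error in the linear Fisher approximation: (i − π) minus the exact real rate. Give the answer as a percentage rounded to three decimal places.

0.368%

Approximate: r ≈ 12.560% − 5.500% = 7.0600%
Exact: (1 + 0.1256)/(1 + 0.0550) − 1 = 6.6919%
Error = 7.0600% − 6.6919% = 0.3681% → 0.368%.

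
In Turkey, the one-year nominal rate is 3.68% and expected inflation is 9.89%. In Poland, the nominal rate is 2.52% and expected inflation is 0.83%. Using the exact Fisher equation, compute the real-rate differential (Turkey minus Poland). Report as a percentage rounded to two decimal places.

-7.33%

Turkey: (1 + 0.0368)/(1 + 0.0989) − 1 = -5.6511%
Poland: (1 + 0.0252)/(1 + 0.0083) − 1 = 1.6761%
Differential = -5.6511% − 1.6761% = -7.3272% → -7.33%.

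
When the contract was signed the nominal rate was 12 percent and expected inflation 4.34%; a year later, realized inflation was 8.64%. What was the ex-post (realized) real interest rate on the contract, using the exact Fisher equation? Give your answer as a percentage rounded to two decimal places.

3.09%

Ex-post: (1 + 0.1200)/(1 + 0.0864) − 1 = 3.0928%
So the realized real rate is 3.09%.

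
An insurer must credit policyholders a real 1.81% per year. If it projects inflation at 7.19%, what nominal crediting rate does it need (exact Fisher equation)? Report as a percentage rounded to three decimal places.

(1 + i) = (1 + r)(1 + π) = 1.01810 × 1.07190 = 1.09130139
i = 1.09130139 − 1, so the required nominal rate is 9.130%.

9.130%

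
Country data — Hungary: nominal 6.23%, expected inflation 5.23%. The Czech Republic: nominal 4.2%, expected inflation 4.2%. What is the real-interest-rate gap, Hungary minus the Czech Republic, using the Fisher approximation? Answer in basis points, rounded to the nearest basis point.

100 basis points

Hungary: 6.23% − 5.23% = 1.000%
The Czech Republic: 4.2% − 4.2% = 0.000%
Differential = 1.000% → 100 basis points.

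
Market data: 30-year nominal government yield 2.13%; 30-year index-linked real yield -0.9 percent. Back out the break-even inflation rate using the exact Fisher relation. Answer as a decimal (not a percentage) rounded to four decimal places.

0.0306

(1 + π) = (1 + i)/(1 + r) = 1.02130 / 0.99100 = 1.030575
Break-even inflation = 1.030575 − 1 → 0.0306.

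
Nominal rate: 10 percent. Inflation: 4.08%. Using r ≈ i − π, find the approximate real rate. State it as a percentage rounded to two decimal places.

5.92%

r ≈ i − π = 10% − 4.08% = 5.92%.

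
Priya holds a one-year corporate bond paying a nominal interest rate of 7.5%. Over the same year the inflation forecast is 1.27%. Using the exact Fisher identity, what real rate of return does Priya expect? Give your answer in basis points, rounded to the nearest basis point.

615 basis points

By the Fisher identity, 1 + r = (1 + i)/(1 + π).
1 + r = 1.07500 / 1.01270 = 1.061519
r = 1.061519 − 1 = 6.1519%, i.e. 615 basis points.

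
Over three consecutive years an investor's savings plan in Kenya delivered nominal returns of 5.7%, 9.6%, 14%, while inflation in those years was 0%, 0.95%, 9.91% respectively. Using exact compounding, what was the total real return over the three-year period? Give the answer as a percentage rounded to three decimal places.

Compound the nominal returns: 1.0570 × 1.0960 × 1.1400 = 1.320658.
Compound inflation: 1.0000 × 1.0095 × 1.0991 = 1.109541.
Deflate: 1.320658 / 1.109541 = 1.190274.
Total real return = 1.190274 − 1 → 19.027%.

19.027%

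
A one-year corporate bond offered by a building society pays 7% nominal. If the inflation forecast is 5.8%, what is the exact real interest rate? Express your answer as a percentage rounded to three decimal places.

1.134%

1 + r = 1.07000 / 1.05800 = 1.011342
r = 1.011342 − 1 = 1.1342%, i.e. 1.134%.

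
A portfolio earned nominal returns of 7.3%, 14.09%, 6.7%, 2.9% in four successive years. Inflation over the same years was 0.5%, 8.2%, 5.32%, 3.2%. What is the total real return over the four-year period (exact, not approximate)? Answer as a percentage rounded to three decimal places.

Compound the nominal returns: 1.0730 × 1.1409 × 1.0670 × 1.0290 = 1.344086.
Compound inflation: 1.0050 × 1.0820 × 1.0532 × 1.0320 = 1.181909.
Deflate: 1.344086 / 1.181909 = 1.137217.
Total real return = 1.137217 − 1 → 13.722%.

13.722%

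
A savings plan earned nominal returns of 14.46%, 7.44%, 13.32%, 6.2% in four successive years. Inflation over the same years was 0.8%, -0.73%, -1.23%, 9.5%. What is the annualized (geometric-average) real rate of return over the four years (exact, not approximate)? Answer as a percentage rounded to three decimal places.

8.139%

Nominal growth factor = 1.1446 × 1.0744 × 1.1332 × 1.0620 = 1.47996288
Price-level growth factor = 1.0080 × 0.9927 × 0.9877 × 1.0950 = 1.08222541
Real growth factor = 1.47996288 / 1.08222541 = 1.36751814
Annualized real rate = 1.36751814^(1/4) − 1 = 8.1392% → 8.139%.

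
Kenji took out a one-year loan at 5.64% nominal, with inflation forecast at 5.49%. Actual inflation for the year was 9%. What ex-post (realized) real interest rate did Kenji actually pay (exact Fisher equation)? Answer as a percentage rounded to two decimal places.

-3.08%

Ex-post: (1 + 0.0564)/(1 + 0.0900) − 1 = -3.0826%
So the realized real rate is -3.08%.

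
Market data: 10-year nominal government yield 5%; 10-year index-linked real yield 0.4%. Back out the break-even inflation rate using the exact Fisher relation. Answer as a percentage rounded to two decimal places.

(1 + π) = (1 + i)/(1 + r) = 1.05000 / 1.00400 = 1.045817
Break-even inflation = 1.045817 − 1 → 4.58%.

4.58%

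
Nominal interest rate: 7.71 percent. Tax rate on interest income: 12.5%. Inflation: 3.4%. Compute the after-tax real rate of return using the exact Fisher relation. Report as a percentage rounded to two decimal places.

3.24%

After-tax nominal return = 7.71% × (1 − 0.125) = 6.74625%.
1 + r = 1.0674625 / 1.03400 = 1.032362
After-tax real rate = 1.032362 − 1 → 3.24%.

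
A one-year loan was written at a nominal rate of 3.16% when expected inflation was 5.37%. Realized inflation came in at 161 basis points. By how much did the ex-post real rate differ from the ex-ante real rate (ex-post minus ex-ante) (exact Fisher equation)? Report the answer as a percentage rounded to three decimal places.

Ex-ante: (1 + 0.0316)/(1 + 0.0537) − 1 = -2.0974%
Ex-post: (1 + 0.0316)/(1 + 0.0161) − 1 = 1.5254%
Difference (ex-post − ex-ante) = 3.6228% → 3.623%.

3.623%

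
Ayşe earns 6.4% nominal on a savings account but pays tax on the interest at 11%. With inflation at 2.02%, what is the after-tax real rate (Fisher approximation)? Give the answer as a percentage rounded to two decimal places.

After-tax nominal return = 6.4% × (1 − 0.11) = 5.6960%.
r ≈ 5.6960% − 2.02% → 3.68%.

3.68%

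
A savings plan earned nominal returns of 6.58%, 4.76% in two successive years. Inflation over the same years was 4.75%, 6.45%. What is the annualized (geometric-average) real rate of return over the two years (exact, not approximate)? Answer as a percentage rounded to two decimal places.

Compound the nominal returns: 1.0658 × 1.0476 = 1.11653208.
Compound inflation: 1.0475 × 1.0645 = 1.11506375.
Deflate: 1.11653208 / 1.11506375 = 1.00131681.
Annualized real rate = 1.00131681^(1/2) − 1 = 0.0658% → 0.07%.

0.07%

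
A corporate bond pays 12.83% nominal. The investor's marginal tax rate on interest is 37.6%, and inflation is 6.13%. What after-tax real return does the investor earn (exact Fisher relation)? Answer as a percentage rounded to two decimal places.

1.77%

After-tax nominal return = 12.83% × (1 − 0.376) = 8.00592%.
1 + r = 1.0800592 / 1.06130 = 1.017676
After-tax real rate = 1.017676 − 1 → 1.77%.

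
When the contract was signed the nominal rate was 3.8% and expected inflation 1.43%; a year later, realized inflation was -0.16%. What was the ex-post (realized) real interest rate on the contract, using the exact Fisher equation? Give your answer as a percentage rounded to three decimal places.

Ex-post: (1 + 0.0380)/(1 − 0.0016) − 1 = 3.9663%
So the realized real rate is 3.966%.

3.966%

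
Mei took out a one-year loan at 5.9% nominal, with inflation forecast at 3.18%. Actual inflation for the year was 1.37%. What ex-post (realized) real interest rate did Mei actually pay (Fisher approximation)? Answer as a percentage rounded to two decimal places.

Ex-post: 5.9% − 1.37% = 4.530%
So the realized real rate is 4.53%.

4.53%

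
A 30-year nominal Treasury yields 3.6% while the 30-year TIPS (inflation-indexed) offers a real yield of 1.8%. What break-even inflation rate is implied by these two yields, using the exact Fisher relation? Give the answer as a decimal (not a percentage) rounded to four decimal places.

0.0177

(1 + π) = (1 + i)/(1 + r) = 1.03600 / 1.01800 = 1.017682
Break-even inflation = 1.017682 − 1 → 0.0177.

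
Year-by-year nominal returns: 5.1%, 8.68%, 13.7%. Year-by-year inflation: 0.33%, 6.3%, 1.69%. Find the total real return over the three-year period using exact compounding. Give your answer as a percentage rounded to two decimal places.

Compound the nominal returns: 1.0510 × 1.0868 × 1.1370 = 1.298712.
Compound inflation: 1.0033 × 1.0630 × 1.0169 = 1.084532.
Deflate: 1.298712 / 1.084532 = 1.197486.
Total real return = 1.197486 − 1 → 19.75%.

19.75%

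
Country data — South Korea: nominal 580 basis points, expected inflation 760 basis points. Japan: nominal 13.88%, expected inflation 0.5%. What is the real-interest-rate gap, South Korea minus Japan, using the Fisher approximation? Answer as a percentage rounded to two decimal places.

South Korea: 5.8% − 7.6% = -1.800%
Japan: 13.88% − 0.5% = 13.380%
Differential = -15.180% → -15.18%.

-15.18%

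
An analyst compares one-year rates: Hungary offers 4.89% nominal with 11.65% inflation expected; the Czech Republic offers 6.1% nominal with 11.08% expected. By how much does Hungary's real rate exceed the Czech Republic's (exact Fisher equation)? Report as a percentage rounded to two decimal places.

-1.57%

Hungary: (1 + 0.0489)/(1 + 0.1165) − 1 = -6.0546%
The Czech Republic: (1 + 0.0610)/(1 + 0.1108) − 1 = -4.4833%
Differential = -6.0546% − (-4.4833%) = -1.5714% → -1.57%.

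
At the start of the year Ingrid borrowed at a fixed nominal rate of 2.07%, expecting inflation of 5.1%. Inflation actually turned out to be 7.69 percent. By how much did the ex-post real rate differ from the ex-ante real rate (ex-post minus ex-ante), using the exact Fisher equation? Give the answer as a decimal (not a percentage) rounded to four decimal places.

Ex-ante: (1 + 0.0207)/(1 + 0.0510) − 1 = -2.8830%
Ex-post: (1 + 0.0207)/(1 + 0.0769) − 1 = -5.2187%
Difference (ex-post − ex-ante) = -2.3357% → -0.0234.

-0.0234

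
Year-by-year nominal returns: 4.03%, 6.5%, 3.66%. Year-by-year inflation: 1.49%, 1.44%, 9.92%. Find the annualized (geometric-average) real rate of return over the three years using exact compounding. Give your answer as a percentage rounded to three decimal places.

Compound the nominal returns: 1.0403 × 1.0650 × 1.0366 = 1.14846935.
Compound inflation: 1.0149 × 1.0144 × 1.0992 = 1.13164240.
Deflate: 1.14846935 / 1.13164240 = 1.01486949.
Annualized real rate = 1.01486949^(1/3) − 1 = 0.4932% → 0.493%.

0.493%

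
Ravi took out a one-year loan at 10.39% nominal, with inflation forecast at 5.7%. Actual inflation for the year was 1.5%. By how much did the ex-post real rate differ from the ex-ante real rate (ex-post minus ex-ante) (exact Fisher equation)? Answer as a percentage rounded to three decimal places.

Ex-ante: (1 + 0.1039)/(1 + 0.0570) − 1 = 4.43709%
Ex-post: (1 + 0.1039)/(1 + 0.0150) − 1 = 8.75862%
Difference (ex-post − ex-ante) = 4.32153% → 4.322%.

4.322%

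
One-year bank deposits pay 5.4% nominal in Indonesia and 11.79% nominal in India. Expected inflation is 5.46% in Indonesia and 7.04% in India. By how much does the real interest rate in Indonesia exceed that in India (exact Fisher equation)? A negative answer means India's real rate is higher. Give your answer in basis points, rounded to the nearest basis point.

Indonesia: (1 + 0.0540)/(1 + 0.0546) − 1 = -0.0569%
India: (1 + 0.1179)/(1 + 0.0704) − 1 = 4.4376%
Differential = -0.0569% − 4.4376% = -4.4945% → -449 basis points.

-449 basis points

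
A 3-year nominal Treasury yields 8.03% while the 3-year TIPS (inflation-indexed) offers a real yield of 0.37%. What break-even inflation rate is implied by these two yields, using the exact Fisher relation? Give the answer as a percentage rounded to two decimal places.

(1 + π) = (1 + i)/(1 + r) = 1.08030 / 1.00370 = 1.076318
Break-even inflation = 1.076318 − 1 → 7.63%.

7.63%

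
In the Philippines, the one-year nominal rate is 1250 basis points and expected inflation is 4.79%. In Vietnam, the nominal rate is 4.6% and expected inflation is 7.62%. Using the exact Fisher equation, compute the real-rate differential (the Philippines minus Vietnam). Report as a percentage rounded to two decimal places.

The Philippines: (1 + 0.1250)/(1 + 0.0479) − 1 = 7.3576%
Vietnam: (1 + 0.0460)/(1 + 0.0762) − 1 = -2.8062%
Differential = 7.3576% − (-2.8062%) = 10.1637% → 10.16%.

10.16%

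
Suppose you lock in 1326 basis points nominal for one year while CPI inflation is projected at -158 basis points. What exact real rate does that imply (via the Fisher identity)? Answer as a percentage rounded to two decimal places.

1 + r = 1.13260 / 0.98420 = 1.150782
r = 1.150782 − 1 = 15.0782%, i.e. 15.08%.

15.08%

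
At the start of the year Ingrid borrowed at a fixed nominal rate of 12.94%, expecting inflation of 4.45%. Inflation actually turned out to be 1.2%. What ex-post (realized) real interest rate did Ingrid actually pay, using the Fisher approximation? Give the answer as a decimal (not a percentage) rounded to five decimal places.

0.11740

Ex-post: 12.94% − 1.2% = 11.740%
So the realized real rate is 0.11740.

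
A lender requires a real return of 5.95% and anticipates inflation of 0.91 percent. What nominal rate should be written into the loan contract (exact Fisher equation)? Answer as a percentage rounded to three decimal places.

(1 + i) = (1 + r)(1 + π) = 1.05950 × 1.00910 = 1.06914145
i = 1.06914145 − 1, so the required nominal rate is 6.914%.

6.914%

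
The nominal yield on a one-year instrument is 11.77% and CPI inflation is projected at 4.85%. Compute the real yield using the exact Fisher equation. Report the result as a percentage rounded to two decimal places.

1 + r = 1.11770 / 1.04850 = 1.065999
r = 1.065999 − 1 = 6.5999%, i.e. 6.60%.

6.60%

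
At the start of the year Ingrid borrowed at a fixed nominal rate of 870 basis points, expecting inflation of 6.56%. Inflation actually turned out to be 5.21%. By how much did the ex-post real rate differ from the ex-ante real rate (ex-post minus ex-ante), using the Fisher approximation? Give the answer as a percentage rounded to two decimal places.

Ex-ante: 8.7% − 6.56% = 2.140%
Ex-post: 8.7% − 5.21% = 3.490%
Difference (ex-post − ex-ante) = 1.3500% → 1.35%.

1.35%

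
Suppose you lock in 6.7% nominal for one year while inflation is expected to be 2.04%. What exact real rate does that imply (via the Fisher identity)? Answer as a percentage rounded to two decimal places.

By the Fisher identity, 1 + r = (1 + i)/(1 + π).
1 + r = 1.06700 / 1.02040 = 1.045668
r = 1.045668 − 1 = 4.5668%, i.e. 4.57%.

4.57%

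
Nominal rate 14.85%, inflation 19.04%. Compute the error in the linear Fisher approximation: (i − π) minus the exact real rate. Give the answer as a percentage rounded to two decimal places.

-0.67%

Approximate: r ≈ 14.850% − 19.040% = -4.1900%
Exact: (1 + 0.1485)/(1 + 0.1904) − 1 = -3.5198%
Error = -4.1900% − (-3.5198%) = -0.6702% → -0.67%.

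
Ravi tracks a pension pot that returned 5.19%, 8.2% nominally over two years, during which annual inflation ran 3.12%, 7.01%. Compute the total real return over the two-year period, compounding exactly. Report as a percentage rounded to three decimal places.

Nominal growth factor = 1.0519 × 1.0820 = 1.138156
Price-level growth factor = 1.0312 × 1.0701 = 1.103487
Real growth factor = 1.138156 / 1.103487 = 1.031417
Total real return = 1.031417 − 1 → 3.142%.

3.142%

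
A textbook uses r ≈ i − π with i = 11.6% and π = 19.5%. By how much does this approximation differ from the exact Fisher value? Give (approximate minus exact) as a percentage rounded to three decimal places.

Approximate: r ≈ 11.600% − 19.500% = -7.9000%
Exact: (1 + 0.1160)/(1 + 0.1950) − 1 = -6.6109%
Error = -7.9000% − (-6.6109%) = -1.2891% → -1.289%.

-1.289%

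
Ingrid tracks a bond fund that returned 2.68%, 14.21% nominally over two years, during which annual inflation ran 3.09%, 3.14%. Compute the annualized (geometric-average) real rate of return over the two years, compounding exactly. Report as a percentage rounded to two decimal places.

Compound the nominal returns: 1.0268 × 1.1421 = 1.17270828.
Compound inflation: 1.0309 × 1.0314 = 1.06327026.
Deflate: 1.17270828 / 1.06327026 = 1.10292587.
Annualized real rate = 1.10292587^(1/2) − 1 = 5.0203% → 5.02%.

5.02%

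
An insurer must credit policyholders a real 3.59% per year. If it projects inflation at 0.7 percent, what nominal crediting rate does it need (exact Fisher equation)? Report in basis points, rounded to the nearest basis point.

(1 + i) = (1 + r)(1 + π) = 1.03590 × 1.00700 = 1.0431513
i = 1.0431513 − 1, so the required nominal rate is 432 basis points.

432 basis points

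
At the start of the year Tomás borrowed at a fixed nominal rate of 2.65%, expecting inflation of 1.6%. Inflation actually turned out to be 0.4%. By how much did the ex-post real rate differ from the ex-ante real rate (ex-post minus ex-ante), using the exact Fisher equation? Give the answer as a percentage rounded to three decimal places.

1.208%

Ex-ante: (1 + 0.0265)/(1 + 0.0160) − 1 = 1.0335%
Ex-post: (1 + 0.0265)/(1 + 0.0040) − 1 = 2.2410%
Difference (ex-post − ex-ante) = 1.2076% → 1.208%.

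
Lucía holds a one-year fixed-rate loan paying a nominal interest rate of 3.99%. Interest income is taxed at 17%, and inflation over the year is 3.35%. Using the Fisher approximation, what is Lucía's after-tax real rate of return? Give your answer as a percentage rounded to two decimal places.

-0.04%

After-tax nominal return = 3.99% × (1 − 0.17) = 3.3117%.
r ≈ 3.3117% − 3.35% → -0.04%.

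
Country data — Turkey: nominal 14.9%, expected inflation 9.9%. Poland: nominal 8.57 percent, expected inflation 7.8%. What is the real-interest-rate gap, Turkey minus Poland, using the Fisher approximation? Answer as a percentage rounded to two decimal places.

Turkey: 14.9% − 9.9% = 5.000%
Poland: 8.57% − 7.8% = 0.770%
Differential = 4.230% → 4.23%.

4.23%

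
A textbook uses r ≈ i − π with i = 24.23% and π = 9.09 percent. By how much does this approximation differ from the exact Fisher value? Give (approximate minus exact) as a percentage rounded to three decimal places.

Approximate: r ≈ 24.230% − 9.090% = 15.1400%
Exact: (1 + 0.2423)/(1 + 0.0909) − 1 = 13.8784%
Error = 15.1400% − 13.8784% = 1.2616% → 1.262%.

1.262%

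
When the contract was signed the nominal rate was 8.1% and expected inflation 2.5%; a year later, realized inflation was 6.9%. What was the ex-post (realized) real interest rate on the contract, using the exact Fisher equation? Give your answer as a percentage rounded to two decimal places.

Ex-post: (1 + 0.0810)/(1 + 0.0690) − 1 = 1.1225%
So the realized real rate is 1.12%.

1.12%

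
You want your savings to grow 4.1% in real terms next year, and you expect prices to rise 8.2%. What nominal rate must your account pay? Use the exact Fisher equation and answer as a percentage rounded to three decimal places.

12.636%

(1 + i) = (1 + r)(1 + π) = 1.04100 × 1.08200 = 1.126362
i = 1.126362 − 1, so the required nominal rate is 12.636%.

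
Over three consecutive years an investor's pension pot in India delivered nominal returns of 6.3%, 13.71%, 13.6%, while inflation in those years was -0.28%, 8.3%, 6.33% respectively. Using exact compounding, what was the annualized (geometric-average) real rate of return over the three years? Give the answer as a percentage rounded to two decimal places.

Compound the nominal returns: 1.0630 × 1.1371 × 1.1360 = 1.37312557.
Compound inflation: 0.9972 × 1.0830 × 1.0633 = 1.14832955.
Deflate: 1.37312557 / 1.14832955 = 1.19575916.
Annualized real rate = 1.19575916^(1/3) − 1 = 6.1405% → 6.14%.

6.14%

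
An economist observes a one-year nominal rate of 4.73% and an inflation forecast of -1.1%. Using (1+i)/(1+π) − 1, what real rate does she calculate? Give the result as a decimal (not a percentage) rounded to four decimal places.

By the Fisher relation, 1 + r = (1 + i)/(1 + π).
1 + r = 1.04730 / 0.98900 = 1.058948
r = 1.058948 − 1 = 5.8948%, i.e. 0.0589.

0.0589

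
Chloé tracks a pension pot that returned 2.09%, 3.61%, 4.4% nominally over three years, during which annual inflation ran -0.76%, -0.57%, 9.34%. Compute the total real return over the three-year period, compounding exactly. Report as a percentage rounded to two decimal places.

Nominal growth factor = 1.0209 × 1.0361 × 1.0440 = 1.104296
Price-level growth factor = 0.9924 × 0.9943 × 1.0934 = 1.078905
Real growth factor = 1.104296 / 1.078905 = 1.023534
Total real return = 1.023534 − 1 → 2.35%.

2.35%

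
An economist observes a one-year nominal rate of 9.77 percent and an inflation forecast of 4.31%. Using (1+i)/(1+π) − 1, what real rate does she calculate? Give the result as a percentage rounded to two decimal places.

1 + r = 1.09770 / 1.04310 = 1.052344
r = 1.052344 − 1 = 5.2344%, i.e. 5.23%.

5.23%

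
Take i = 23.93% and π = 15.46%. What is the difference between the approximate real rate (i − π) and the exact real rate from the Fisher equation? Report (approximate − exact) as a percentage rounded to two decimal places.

1.13%

Approximate: r ≈ 23.930% − 15.460% = 8.4700%
Exact: (1 + 0.2393)/(1 + 0.1546) − 1 = 7.3359%
Error = 8.4700% − 7.3359% = 1.1341% → 1.13%.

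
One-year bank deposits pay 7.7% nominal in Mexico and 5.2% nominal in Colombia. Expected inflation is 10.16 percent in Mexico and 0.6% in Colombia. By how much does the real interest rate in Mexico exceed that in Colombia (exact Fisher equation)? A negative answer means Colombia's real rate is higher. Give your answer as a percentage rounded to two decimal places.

Mexico: (1 + 0.0770)/(1 + 0.1016) − 1 = -2.2331%
Colombia: (1 + 0.0520)/(1 + 0.0060) − 1 = 4.5726%
Differential = -2.2331% − 4.5726% = -6.8057% → -6.81%.

-6.81%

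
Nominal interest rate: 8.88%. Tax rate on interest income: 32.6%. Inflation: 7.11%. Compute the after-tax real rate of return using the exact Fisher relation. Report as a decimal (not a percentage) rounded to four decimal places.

After-tax nominal return = 8.88% × (1 − 0.326) = 5.98512%.
1 + r = 1.0598512 / 1.07110 = 0.989498
After-tax real rate = 0.989498 − 1 → -0.0105.

-0.0105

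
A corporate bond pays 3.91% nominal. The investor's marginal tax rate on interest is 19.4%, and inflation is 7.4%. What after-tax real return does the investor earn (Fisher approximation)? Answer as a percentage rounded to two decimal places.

After-tax nominal return = 3.91% × (1 − 0.194) = 3.15146%.
r ≈ 3.15146% − 7.4% → -4.25%.

-4.25%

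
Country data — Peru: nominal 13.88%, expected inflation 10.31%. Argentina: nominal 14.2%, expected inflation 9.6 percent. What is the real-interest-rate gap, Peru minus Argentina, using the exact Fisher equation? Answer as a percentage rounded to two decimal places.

-0.96%

Peru: (1 + 0.1388)/(1 + 0.1031) − 1 = 3.2363%
Argentina: (1 + 0.1420)/(1 + 0.0960) − 1 = 4.1971%
Differential = 3.2363% − 4.1971% = -0.9607% → -0.96%.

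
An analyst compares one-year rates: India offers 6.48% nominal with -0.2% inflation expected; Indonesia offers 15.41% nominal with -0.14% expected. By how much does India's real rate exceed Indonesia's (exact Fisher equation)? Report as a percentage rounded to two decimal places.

-8.88%

India: (1 + 0.0648)/(1 − 0.0020) − 1 = 6.6934%
Indonesia: (1 + 0.1541)/(1 − 0.0014) − 1 = 15.5718%
Differential = 6.6934% − 15.5718% = -8.8784% → -8.88%.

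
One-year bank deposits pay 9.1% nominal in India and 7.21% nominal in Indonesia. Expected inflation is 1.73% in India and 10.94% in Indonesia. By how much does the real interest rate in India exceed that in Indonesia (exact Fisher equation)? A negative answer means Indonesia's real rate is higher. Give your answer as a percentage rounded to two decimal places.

India: (1 + 0.0910)/(1 + 0.0173) − 1 = 7.2447%
Indonesia: (1 + 0.0721)/(1 + 0.1094) − 1 = -3.3622%
Differential = 7.2447% − (-3.3622%) = 10.6068% → 10.61%.

10.61%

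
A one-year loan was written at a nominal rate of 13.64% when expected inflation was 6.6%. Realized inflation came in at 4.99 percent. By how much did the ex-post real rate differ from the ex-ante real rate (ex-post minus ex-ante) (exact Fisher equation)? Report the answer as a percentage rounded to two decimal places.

Ex-ante: (1 + 0.1364)/(1 + 0.0660) − 1 = 6.6041%
Ex-post: (1 + 0.1364)/(1 + 0.0499) − 1 = 8.2389%
Difference (ex-post − ex-ante) = 1.6348% → 1.63%.

1.63%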